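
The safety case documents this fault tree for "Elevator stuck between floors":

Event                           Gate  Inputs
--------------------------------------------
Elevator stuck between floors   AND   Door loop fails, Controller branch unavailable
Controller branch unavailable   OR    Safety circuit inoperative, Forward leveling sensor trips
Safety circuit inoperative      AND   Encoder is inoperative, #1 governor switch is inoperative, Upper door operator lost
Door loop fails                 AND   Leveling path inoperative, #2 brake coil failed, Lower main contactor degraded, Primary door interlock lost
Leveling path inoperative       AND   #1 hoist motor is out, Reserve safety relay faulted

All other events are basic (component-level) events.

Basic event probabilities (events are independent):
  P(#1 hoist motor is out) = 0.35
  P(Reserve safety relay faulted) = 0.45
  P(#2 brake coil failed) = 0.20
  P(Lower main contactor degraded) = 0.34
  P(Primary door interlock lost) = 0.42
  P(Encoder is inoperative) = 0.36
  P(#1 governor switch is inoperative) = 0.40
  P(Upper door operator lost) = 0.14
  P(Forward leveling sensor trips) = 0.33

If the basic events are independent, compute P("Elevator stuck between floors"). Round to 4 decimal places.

0.0015

P(Leveling path inoperative) [AND] = 0.35 × 0.45 = 0.157500
P(Door loop fails) [AND] = 0.157500 × 0.20 × 0.34 × 0.42 = 0.004498
P(Safety circuit inoperative) [AND] = 0.36 × 0.40 × 0.14 = 0.020160
P(Controller branch unavailable) [OR] = 1 − (1−0.020160) × (1−0.33) = 0.343507
P(Elevator stuck between floors) [AND] = 0.004498 × 0.343507 = 0.001545
Rounded to 4 decimal places: P(Elevator stuck between floors) ≈ 0.0015.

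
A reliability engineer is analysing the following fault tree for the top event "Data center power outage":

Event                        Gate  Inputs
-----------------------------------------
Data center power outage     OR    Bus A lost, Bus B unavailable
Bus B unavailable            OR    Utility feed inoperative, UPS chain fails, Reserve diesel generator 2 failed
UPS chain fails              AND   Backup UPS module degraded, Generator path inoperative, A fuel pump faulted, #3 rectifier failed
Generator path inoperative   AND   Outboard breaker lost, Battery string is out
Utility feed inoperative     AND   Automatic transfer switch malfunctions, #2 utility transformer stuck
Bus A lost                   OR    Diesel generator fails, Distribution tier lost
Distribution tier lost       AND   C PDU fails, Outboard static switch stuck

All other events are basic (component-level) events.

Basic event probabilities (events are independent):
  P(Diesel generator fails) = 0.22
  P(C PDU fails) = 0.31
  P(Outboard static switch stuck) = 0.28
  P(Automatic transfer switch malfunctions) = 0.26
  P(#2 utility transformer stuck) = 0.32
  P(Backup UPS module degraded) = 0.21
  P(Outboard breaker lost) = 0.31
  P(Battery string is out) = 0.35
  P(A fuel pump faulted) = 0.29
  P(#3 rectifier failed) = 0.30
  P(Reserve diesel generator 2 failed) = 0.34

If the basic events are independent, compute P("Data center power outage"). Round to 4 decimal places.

0.5699

P(Distribution tier lost) [AND] = 0.31 × 0.28 = 0.086800
P(Bus A lost) [OR] = 1 − (1−0.22) × (1−0.086800) = 0.287704
P(Utility feed inoperative) [AND] = 0.26 × 0.32 = 0.083200
P(Generator path inoperative) [AND] = 0.31 × 0.35 = 0.108500
P(UPS chain fails) [AND] = 0.21 × 0.108500 × 0.29 × 0.30 = 0.001982
P(Bus B unavailable) [OR] = 1 − (1−0.083200) × (1−0.001982) × (1−0.34) = 0.396111
P(Data center power outage) [OR] = 1 − (1−0.287704) × (1−0.396111) = 0.569852
Rounded to 4 decimal places: P(Data center power outage) ≈ 0.5699.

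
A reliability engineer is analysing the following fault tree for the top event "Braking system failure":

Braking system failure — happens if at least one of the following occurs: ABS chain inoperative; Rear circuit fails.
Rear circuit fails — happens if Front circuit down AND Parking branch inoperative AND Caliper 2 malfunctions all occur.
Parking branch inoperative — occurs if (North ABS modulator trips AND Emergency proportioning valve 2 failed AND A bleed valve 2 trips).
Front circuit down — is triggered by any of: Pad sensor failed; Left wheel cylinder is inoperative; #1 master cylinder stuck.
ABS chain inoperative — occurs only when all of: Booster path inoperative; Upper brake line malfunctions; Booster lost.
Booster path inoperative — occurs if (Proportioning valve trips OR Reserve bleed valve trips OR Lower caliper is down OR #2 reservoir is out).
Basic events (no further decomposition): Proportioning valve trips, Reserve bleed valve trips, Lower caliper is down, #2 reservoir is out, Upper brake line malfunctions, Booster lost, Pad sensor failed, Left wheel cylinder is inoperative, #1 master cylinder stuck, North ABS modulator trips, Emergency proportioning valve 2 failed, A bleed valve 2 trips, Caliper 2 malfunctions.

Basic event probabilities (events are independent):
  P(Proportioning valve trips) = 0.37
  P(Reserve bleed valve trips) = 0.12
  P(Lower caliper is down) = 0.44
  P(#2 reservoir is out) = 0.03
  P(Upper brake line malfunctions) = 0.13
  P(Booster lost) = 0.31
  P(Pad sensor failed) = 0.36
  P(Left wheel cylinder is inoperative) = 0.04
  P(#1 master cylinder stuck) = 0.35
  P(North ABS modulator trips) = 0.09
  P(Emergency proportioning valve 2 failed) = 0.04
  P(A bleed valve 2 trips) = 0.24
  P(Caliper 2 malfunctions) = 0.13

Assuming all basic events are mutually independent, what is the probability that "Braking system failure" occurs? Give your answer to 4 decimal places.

0.0282

P(Booster path inoperative) [OR] = 1 − (1−0.37) × (1−0.12) × (1−0.44) × (1−0.03) = 0.698850
P(ABS chain inoperative) [AND] = 0.698850 × 0.13 × 0.31 = 0.028164
P(Front circuit down) [OR] = 1 − (1−0.36) × (1−0.04) × (1−0.35) = 0.600640
P(Parking branch inoperative) [AND] = 0.09 × 0.04 × 0.24 = 0.000864
P(Rear circuit fails) [AND] = 0.600640 × 0.000864 × 0.13 = 0.000067
P(Braking system failure) [OR] = 1 − (1−0.028164) × (1−0.000067) = 0.028229
Rounded to 4 decimal places: P(Braking system failure) ≈ 0.0282.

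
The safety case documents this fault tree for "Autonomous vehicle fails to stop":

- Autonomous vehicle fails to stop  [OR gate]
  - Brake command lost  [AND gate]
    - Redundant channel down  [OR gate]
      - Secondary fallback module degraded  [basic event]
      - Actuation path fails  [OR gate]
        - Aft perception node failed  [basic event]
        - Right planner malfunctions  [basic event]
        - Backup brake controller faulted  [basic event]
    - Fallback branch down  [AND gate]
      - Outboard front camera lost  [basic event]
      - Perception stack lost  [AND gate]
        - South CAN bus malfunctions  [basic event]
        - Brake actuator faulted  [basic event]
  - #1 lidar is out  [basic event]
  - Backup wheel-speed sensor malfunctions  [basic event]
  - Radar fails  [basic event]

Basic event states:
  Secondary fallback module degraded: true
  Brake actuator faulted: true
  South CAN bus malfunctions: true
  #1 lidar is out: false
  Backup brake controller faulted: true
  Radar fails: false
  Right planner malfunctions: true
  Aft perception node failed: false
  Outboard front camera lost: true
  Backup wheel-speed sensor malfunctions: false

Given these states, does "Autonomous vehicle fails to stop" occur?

Yes

Actuation path fails [OR]: Aft perception node failed=not, Right planner malfunctions=occurs, Backup brake controller faulted=occurs → at least one input occurs → occurs.
Redundant channel down [OR]: Secondary fallback module degraded=occurs, Actuation path fails=occurs → at least one input occurs → occurs.
Perception stack lost [AND]: South CAN bus malfunctions=occurs, Brake actuator faulted=occurs → all inputs occur → occurs.
Fallback branch down [AND]: Outboard front camera lost=occurs, Perception stack lost=occurs → all inputs occur → occurs.
Brake command lost [AND]: Redundant channel down=occurs, Fallback branch down=occurs → all inputs occur → occurs.
Autonomous vehicle fails to stop [OR]: Brake command lost=occurs, #1 lidar is out=not, Backup wheel-speed sensor malfunctions=not, Radar fails=not → at least one input occurs → occurs.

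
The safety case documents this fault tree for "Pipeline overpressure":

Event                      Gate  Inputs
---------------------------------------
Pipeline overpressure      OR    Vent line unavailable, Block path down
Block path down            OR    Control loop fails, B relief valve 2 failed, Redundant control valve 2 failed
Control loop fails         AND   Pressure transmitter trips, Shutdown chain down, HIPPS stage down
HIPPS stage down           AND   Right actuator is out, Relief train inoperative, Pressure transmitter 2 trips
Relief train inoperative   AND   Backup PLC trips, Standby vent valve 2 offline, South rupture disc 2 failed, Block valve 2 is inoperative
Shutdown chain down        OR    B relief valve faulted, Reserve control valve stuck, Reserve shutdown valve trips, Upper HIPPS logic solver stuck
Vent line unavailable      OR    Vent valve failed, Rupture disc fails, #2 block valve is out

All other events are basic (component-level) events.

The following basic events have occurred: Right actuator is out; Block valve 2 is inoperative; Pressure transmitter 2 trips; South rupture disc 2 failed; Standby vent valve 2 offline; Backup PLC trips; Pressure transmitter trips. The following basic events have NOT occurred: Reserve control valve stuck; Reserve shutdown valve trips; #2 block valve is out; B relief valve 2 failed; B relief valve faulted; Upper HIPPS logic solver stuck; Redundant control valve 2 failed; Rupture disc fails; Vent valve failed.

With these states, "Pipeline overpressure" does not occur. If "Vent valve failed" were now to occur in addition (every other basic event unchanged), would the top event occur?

Counterfactual: set "Vent valve failed" to occurred.
Vent line unavailable [OR]: Vent valve failed=occurs, Rupture disc fails=not, #2 block valve is out=not → at least one input occurs → occurs.
Shutdown chain down [OR]: B relief valve faulted=not, Reserve control valve stuck=not, Reserve shutdown valve trips=not, Upper HIPPS logic solver stuck=not → no input occurs → does not occur.
Relief train inoperative [AND]: Backup PLC trips=occurs, Standby vent valve 2 offline=occurs, South rupture disc 2 failed=occurs, Block valve 2 is inoperative=occurs → all inputs occur → occurs.
HIPPS stage down [AND]: Right actuator is out=occurs, Relief train inoperative=occurs, Pressure transmitter 2 trips=occurs → all inputs occur → occurs.
Control loop fails [AND]: Pressure transmitter trips=occurs, Shutdown chain down=not, HIPPS stage down=occurs → not all inputs occur → does not occur.
Block path down [OR]: Control loop fails=not, B relief valve 2 failed=not, Redundant control valve 2 failed=not → no input occurs → does not occur.
Pipeline overpressure [OR]: Vent line unavailable=occurs, Block path down=not → at least one input occurs → occurs.

Yes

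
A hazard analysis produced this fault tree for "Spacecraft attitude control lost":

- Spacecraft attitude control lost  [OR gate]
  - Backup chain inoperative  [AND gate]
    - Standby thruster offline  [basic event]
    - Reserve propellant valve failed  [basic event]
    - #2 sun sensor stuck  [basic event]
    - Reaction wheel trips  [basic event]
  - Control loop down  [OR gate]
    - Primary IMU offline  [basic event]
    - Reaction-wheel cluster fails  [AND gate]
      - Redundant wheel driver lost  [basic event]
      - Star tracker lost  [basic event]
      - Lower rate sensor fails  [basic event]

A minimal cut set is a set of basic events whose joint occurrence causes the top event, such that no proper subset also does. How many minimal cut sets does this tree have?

Backup chain inoperative [AND]: one cut set from each child combined → 1 × 1 × 1 × 1 = 1 cut set(s).
Reaction-wheel cluster fails [AND]: one cut set from each child combined → 1 × 1 × 1 = 1 cut set(s).
Control loop down [OR]: union of children's cut sets → 2 cut set(s).
Spacecraft attitude control lost [OR]: union of children's cut sets → 3 cut set(s).
Minimal cut sets: {#2 sun sensor stuck, Reaction wheel trips, Reserve propellant valve failed, Standby thruster offline}; {Primary IMU offline}; {Lower rate sensor fails, Redundant wheel driver lost, Star tracker lost}.

3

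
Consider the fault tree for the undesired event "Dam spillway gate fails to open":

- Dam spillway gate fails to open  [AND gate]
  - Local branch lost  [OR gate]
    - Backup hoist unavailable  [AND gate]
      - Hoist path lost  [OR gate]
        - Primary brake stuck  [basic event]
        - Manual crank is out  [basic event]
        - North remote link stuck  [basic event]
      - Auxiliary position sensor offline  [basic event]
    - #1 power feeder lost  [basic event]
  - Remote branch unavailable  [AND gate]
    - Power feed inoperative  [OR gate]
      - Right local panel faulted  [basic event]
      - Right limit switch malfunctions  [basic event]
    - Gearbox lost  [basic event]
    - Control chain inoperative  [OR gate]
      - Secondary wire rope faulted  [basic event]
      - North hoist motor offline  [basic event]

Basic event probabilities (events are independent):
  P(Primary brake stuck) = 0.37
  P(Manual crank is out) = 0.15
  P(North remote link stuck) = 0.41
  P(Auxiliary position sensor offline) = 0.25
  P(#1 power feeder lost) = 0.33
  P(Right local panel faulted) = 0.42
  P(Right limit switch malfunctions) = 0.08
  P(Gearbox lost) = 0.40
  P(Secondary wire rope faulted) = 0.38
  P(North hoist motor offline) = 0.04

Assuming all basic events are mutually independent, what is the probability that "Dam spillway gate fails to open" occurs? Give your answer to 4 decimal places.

P(Hoist path lost) [OR] = 1 − (1−0.37) × (1−0.15) × (1−0.41) = 0.684055
P(Backup hoist unavailable) [AND] = 0.684055 × 0.25 = 0.171014
P(Local branch lost) [OR] = 1 − (1−0.171014) × (1−0.33) = 0.444579
P(Power feed inoperative) [OR] = 1 − (1−0.42) × (1−0.08) = 0.466400
P(Control chain inoperative) [OR] = 1 − (1−0.38) × (1−0.04) = 0.404800
P(Remote branch unavailable) [AND] = 0.466400 × 0.40 × 0.404800 = 0.075519
P(Dam spillway gate fails to open) [AND] = 0.444579 × 0.075519 = 0.033574
Rounded to 4 decimal places: P(Dam spillway gate fails to open) ≈ 0.0336.

0.0336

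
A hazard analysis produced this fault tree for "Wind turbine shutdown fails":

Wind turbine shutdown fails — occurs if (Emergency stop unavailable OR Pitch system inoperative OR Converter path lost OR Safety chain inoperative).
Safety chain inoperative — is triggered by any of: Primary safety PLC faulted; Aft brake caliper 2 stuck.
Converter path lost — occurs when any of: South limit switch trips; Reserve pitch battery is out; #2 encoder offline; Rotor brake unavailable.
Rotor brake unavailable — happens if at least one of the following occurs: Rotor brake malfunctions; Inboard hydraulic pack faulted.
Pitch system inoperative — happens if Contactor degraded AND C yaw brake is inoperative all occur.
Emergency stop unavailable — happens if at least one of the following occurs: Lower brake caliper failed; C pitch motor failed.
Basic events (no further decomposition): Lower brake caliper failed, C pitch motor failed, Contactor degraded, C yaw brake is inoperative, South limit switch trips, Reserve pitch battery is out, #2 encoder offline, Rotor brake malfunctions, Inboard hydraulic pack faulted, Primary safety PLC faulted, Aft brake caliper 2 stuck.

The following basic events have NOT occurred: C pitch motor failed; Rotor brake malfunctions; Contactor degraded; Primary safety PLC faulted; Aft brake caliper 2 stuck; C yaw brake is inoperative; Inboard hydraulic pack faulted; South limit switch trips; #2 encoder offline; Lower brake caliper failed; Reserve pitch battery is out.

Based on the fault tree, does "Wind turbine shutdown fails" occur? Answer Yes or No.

No

Emergency stop unavailable [OR]: Lower brake caliper failed=not, C pitch motor failed=not → no input occurs → does not occur.
Pitch system inoperative [AND]: Contactor degraded=not, C yaw brake is inoperative=not → not all inputs occur → does not occur.
Rotor brake unavailable [OR]: Rotor brake malfunctions=not, Inboard hydraulic pack faulted=not → no input occurs → does not occur.
Converter path lost [OR]: South limit switch trips=not, Reserve pitch battery is out=not, #2 encoder offline=not, Rotor brake unavailable=not → no input occurs → does not occur.
Safety chain inoperative [OR]: Primary safety PLC faulted=not, Aft brake caliper 2 stuck=not → no input occurs → does not occur.
Wind turbine shutdown fails [OR]: Emergency stop unavailable=not, Pitch system inoperative=not, Converter path lost=not, Safety chain inoperative=not → no input occurs → does not occur.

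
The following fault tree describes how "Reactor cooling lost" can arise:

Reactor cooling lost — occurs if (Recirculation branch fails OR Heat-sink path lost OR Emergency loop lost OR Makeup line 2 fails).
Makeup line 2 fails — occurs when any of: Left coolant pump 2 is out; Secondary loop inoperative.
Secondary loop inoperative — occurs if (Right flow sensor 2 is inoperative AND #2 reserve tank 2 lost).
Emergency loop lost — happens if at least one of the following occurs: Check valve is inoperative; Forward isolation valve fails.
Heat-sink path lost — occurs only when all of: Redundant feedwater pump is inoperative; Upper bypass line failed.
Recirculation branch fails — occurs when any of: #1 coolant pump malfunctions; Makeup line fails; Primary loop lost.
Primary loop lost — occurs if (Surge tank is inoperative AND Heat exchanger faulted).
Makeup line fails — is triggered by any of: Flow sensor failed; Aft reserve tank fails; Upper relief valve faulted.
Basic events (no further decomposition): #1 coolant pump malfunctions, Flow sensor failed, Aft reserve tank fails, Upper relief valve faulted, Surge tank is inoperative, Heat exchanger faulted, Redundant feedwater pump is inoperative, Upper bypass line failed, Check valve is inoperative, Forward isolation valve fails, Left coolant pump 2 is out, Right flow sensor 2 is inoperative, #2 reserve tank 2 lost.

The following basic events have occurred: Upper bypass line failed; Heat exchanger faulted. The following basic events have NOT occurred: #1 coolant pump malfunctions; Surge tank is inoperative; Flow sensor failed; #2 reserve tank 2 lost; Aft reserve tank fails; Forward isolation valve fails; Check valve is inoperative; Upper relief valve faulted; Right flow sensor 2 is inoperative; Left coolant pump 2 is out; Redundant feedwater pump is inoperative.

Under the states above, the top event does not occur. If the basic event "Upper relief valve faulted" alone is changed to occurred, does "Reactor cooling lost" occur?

Yes

Counterfactual: set "Upper relief valve faulted" to occurred.
Makeup line fails [OR]: Flow sensor failed=not, Aft reserve tank fails=not, Upper relief valve faulted=occurs → at least one input occurs → occurs.
Primary loop lost [AND]: Surge tank is inoperative=not, Heat exchanger faulted=occurs → not all inputs occur → does not occur.
Recirculation branch fails [OR]: #1 coolant pump malfunctions=not, Makeup line fails=occurs, Primary loop lost=not → at least one input occurs → occurs.
Heat-sink path lost [AND]: Redundant feedwater pump is inoperative=not, Upper bypass line failed=occurs → not all inputs occur → does not occur.
Emergency loop lost [OR]: Check valve is inoperative=not, Forward isolation valve fails=not → no input occurs → does not occur.
Secondary loop inoperative [AND]: Right flow sensor 2 is inoperative=not, #2 reserve tank 2 lost=not → not all inputs occur → does not occur.
Makeup line 2 fails [OR]: Left coolant pump 2 is out=not, Secondary loop inoperative=not → no input occurs → does not occur.
Reactor cooling lost [OR]: Recirculation branch fails=occurs, Heat-sink path lost=not, Emergency loop lost=not, Makeup line 2 fails=not → at least one input occurs → occurs.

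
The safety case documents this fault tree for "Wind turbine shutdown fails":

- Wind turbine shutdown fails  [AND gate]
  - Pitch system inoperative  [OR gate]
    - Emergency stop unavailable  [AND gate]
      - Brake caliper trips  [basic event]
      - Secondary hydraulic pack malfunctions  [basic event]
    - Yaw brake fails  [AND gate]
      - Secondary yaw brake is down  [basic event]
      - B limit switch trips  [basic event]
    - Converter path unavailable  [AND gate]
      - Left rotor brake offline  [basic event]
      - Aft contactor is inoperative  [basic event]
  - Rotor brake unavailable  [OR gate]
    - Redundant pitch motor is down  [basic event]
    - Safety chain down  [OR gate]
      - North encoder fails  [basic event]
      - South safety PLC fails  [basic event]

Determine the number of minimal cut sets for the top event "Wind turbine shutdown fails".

9

Emergency stop unavailable [AND]: one cut set from each child combined → 1 × 1 = 1 cut set(s).
Yaw brake fails [AND]: one cut set from each child combined → 1 × 1 = 1 cut set(s).
Converter path unavailable [AND]: one cut set from each child combined → 1 × 1 = 1 cut set(s).
Pitch system inoperative [OR]: union of children's cut sets → 3 cut set(s).
Safety chain down [OR]: union of children's cut sets → 2 cut set(s).
Rotor brake unavailable [OR]: union of children's cut sets → 3 cut set(s).
Wind turbine shutdown fails [AND]: one cut set from each child combined → 3 × 3 = 9 cut set(s).
Minimal cut sets: {Brake caliper trips, Redundant pitch motor is down, Secondary hydraulic pack malfunctions}; {Brake caliper trips, North encoder fails, Secondary hydraulic pack malfunctions}; {Brake caliper trips, Secondary hydraulic pack malfunctions, South safety PLC fails}; {B limit switch trips, Redundant pitch motor is down, Secondary yaw brake is down}; {B limit switch trips, North encoder fails, Secondary yaw brake is down}; {B limit switch trips, Secondary yaw brake is down, South safety PLC fails}; {Aft contactor is inoperative, Left rotor brake offline, Redundant pitch motor is down}; {Aft contactor is inoperative, Left rotor brake offline, North encoder fails}; {Aft contactor is inoperative, Left rotor brake offline, South safety PLC fails}.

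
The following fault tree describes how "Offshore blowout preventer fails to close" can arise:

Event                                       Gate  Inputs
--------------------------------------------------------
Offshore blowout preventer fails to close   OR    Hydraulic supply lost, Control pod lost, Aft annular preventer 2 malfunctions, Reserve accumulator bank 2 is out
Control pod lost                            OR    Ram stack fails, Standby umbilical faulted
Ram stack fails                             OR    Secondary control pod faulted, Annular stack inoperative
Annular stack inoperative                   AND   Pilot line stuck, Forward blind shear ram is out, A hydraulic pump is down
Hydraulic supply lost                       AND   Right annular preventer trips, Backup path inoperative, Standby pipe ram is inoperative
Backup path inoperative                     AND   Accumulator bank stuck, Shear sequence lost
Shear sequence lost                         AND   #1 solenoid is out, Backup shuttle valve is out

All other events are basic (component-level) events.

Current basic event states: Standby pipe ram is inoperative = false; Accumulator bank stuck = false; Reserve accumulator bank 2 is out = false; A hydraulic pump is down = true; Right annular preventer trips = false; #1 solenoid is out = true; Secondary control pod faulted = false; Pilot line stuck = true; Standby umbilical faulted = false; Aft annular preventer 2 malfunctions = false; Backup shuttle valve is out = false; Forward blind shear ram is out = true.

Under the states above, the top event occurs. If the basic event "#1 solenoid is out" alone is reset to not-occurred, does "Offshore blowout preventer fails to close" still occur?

Yes

Counterfactual: set "#1 solenoid is out" to not occurred.
Shear sequence lost [AND]: #1 solenoid is out=not, Backup shuttle valve is out=not → not all inputs occur → does not occur.
Backup path inoperative [AND]: Accumulator bank stuck=not, Shear sequence lost=not → not all inputs occur → does not occur.
Hydraulic supply lost [AND]: Right annular preventer trips=not, Backup path inoperative=not, Standby pipe ram is inoperative=not → not all inputs occur → does not occur.
Annular stack inoperative [AND]: Pilot line stuck=occurs, Forward blind shear ram is out=occurs, A hydraulic pump is down=occurs → all inputs occur → occurs.
Ram stack fails [OR]: Secondary control pod faulted=not, Annular stack inoperative=occurs → at least one input occurs → occurs.
Control pod lost [OR]: Ram stack fails=occurs, Standby umbilical faulted=not → at least one input occurs → occurs.
Offshore blowout preventer fails to close [OR]: Hydraulic supply lost=not, Control pod lost=occurs, Aft annular preventer 2 malfunctions=not, Reserve accumulator bank 2 is out=not → at least one input occurs → occurs.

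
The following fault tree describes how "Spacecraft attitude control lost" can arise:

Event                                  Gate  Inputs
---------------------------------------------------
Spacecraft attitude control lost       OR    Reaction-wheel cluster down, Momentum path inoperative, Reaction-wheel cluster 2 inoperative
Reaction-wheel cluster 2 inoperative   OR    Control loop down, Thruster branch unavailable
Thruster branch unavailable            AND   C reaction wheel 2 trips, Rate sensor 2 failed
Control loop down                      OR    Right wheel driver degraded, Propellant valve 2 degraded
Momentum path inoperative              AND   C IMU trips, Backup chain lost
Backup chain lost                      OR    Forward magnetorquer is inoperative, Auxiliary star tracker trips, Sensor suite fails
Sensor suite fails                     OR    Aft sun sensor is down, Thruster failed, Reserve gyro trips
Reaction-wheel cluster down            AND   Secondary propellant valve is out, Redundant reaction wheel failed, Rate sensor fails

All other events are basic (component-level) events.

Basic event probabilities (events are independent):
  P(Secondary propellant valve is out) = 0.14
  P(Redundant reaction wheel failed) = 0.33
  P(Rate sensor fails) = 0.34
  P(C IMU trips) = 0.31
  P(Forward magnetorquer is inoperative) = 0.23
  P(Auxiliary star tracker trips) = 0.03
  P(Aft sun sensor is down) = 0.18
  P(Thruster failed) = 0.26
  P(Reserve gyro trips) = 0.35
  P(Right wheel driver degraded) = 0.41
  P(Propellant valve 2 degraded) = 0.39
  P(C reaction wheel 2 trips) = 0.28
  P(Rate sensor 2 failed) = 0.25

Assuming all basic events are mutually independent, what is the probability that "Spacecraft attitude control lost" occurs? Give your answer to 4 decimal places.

0.7426

P(Reaction-wheel cluster down) [AND] = 0.14 × 0.33 × 0.34 = 0.015708
P(Sensor suite fails) [OR] = 1 − (1−0.18) × (1−0.26) × (1−0.35) = 0.605580
P(Backup chain lost) [OR] = 1 − (1−0.23) × (1−0.03) × (1−0.605580) = 0.705408
P(Momentum path inoperative) [AND] = 0.31 × 0.705408 = 0.218676
P(Control loop down) [OR] = 1 − (1−0.41) × (1−0.39) = 0.640100
P(Thruster branch unavailable) [AND] = 0.28 × 0.25 = 0.070000
P(Reaction-wheel cluster 2 inoperative) [OR] = 1 − (1−0.640100) × (1−0.070000) = 0.665293
P(Spacecraft attitude control lost) [OR] = 1 − (1−0.015708) × (1−0.218676) × (1−0.665293) = 0.742593
Rounded to 4 decimal places: P(Spacecraft attitude control lost) ≈ 0.7426.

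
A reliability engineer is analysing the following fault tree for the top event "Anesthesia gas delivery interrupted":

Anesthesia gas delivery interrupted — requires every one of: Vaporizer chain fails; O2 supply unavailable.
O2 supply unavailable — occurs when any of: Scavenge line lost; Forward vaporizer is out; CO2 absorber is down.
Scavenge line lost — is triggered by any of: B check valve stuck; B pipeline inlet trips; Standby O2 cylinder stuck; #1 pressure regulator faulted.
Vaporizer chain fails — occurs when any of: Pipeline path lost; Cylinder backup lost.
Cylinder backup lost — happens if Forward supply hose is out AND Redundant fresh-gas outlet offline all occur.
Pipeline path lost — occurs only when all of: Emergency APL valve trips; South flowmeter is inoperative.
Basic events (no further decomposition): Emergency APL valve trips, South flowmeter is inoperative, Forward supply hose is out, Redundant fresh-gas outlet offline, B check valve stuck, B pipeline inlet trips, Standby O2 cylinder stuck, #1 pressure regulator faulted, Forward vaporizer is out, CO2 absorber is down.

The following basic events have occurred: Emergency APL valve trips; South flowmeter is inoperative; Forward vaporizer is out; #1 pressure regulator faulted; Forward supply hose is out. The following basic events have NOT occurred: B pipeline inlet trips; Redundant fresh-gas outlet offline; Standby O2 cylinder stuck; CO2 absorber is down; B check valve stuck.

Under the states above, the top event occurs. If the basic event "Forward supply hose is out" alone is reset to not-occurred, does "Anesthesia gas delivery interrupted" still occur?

Yes

Counterfactual: set "Forward supply hose is out" to not occurred.
Pipeline path lost [AND]: Emergency APL valve trips=occurs, South flowmeter is inoperative=occurs → all inputs occur → occurs.
Cylinder backup lost [AND]: Forward supply hose is out=not, Redundant fresh-gas outlet offline=not → not all inputs occur → does not occur.
Vaporizer chain fails [OR]: Pipeline path lost=occurs, Cylinder backup lost=not → at least one input occurs → occurs.
Scavenge line lost [OR]: B check valve stuck=not, B pipeline inlet trips=not, Standby O2 cylinder stuck=not, #1 pressure regulator faulted=occurs → at least one input occurs → occurs.
O2 supply unavailable [OR]: Scavenge line lost=occurs, Forward vaporizer is out=occurs, CO2 absorber is down=not → at least one input occurs → occurs.
Anesthesia gas delivery interrupted [AND]: Vaporizer chain fails=occurs, O2 supply unavailable=occurs → all inputs occur → occurs.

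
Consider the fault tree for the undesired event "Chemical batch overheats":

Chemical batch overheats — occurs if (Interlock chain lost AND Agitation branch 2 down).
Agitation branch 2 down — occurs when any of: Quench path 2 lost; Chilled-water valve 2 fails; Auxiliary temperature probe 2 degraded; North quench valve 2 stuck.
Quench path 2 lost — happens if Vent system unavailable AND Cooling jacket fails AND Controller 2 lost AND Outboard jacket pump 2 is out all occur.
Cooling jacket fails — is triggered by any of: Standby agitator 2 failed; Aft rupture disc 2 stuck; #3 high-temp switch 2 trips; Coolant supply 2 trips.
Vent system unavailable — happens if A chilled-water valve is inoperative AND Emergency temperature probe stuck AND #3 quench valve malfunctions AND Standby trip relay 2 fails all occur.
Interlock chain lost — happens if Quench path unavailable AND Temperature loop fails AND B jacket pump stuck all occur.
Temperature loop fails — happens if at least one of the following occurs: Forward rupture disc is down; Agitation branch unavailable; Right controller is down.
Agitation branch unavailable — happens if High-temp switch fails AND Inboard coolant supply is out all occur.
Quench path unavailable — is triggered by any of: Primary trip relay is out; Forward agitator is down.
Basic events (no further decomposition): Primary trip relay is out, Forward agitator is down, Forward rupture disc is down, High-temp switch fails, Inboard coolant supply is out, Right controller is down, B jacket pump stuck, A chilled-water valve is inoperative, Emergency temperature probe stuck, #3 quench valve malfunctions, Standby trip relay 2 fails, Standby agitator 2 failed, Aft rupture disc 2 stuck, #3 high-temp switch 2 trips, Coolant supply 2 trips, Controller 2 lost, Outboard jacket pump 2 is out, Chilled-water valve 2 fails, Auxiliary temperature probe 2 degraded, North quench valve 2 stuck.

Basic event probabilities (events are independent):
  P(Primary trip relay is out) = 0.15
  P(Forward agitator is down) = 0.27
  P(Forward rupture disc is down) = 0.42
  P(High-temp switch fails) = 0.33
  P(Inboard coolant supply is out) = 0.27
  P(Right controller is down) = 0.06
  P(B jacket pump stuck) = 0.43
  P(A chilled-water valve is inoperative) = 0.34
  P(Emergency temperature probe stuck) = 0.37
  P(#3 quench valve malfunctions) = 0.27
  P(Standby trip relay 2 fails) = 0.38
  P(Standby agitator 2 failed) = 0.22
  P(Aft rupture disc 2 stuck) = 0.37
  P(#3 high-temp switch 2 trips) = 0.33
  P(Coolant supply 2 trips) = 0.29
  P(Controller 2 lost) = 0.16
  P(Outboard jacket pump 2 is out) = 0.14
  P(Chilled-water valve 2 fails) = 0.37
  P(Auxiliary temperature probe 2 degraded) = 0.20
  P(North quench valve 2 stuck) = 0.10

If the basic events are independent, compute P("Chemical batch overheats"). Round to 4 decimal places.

P(Quench path unavailable) [OR] = 1 − (1−0.15) × (1−0.27) = 0.379500
P(Agitation branch unavailable) [AND] = 0.33 × 0.27 = 0.089100
P(Temperature loop fails) [OR] = 1 − (1−0.42) × (1−0.089100) × (1−0.06) = 0.503377
P(Interlock chain lost) [AND] = 0.379500 × 0.503377 × 0.43 = 0.082144
P(Vent system unavailable) [AND] = 0.34 × 0.37 × 0.27 × 0.38 = 0.012907
P(Cooling jacket fails) [OR] = 1 − (1−0.22) × (1−0.37) × (1−0.33) × (1−0.29) = 0.766241
P(Quench path 2 lost) [AND] = 0.012907 × 0.766241 × 0.16 × 0.14 = 0.000222
P(Agitation branch 2 down) [OR] = 1 − (1−0.000222) × (1−0.37) × (1−0.20) × (1−0.10) = 0.546501
P(Chemical batch overheats) [AND] = 0.082144 × 0.546501 = 0.044892
Rounded to 4 decimal places: P(Chemical batch overheats) ≈ 0.0449.

0.0449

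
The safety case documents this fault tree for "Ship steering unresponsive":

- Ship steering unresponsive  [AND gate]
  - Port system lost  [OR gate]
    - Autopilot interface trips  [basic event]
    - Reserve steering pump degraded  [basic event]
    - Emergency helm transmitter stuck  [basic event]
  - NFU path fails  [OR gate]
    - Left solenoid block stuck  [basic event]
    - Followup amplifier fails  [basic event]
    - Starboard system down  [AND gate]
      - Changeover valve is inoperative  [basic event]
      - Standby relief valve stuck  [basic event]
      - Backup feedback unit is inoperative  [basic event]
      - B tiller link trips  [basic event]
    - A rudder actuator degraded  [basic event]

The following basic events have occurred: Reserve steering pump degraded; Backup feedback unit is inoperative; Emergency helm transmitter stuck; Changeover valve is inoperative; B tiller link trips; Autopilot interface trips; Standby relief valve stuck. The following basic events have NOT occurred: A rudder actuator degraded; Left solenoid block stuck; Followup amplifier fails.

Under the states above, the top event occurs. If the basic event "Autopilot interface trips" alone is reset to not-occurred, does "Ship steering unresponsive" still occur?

Yes

Counterfactual: set "Autopilot interface trips" to not occurred.
Port system lost [OR]: Autopilot interface trips=not, Reserve steering pump degraded=occurs, Emergency helm transmitter stuck=occurs → at least one input occurs → occurs.
Starboard system down [AND]: Changeover valve is inoperative=occurs, Standby relief valve stuck=occurs, Backup feedback unit is inoperative=occurs, B tiller link trips=occurs → all inputs occur → occurs.
NFU path fails [OR]: Left solenoid block stuck=not, Followup amplifier fails=not, Starboard system down=occurs, A rudder actuator degraded=not → at least one input occurs → occurs.
Ship steering unresponsive [AND]: Port system lost=occurs, NFU path fails=occurs → all inputs occur → occurs.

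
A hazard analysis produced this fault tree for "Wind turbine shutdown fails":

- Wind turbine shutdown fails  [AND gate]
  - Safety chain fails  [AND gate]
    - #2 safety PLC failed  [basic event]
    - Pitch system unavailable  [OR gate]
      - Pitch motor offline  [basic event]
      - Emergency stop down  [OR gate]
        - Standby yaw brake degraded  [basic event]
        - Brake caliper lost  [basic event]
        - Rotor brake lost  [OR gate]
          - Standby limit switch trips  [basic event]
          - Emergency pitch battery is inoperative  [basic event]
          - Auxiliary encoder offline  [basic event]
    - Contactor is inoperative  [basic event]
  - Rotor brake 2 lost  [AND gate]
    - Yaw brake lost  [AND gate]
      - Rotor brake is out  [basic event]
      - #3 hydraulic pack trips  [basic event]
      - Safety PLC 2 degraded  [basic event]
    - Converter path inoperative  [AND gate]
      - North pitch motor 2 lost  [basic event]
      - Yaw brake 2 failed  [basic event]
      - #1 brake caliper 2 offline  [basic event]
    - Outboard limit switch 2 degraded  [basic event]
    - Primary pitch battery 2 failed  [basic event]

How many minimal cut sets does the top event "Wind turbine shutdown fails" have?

Rotor brake lost [OR]: union of children's cut sets → 3 cut set(s).
Emergency stop down [OR]: union of children's cut sets → 5 cut set(s).
Pitch system unavailable [OR]: union of children's cut sets → 6 cut set(s).
Safety chain fails [AND]: one cut set from each child combined → 1 × 6 × 1 = 6 cut set(s).
Yaw brake lost [AND]: one cut set from each child combined → 1 × 1 × 1 = 1 cut set(s).
Converter path inoperative [AND]: one cut set from each child combined → 1 × 1 × 1 = 1 cut set(s).
Rotor brake 2 lost [AND]: one cut set from each child combined → 1 × 1 × 1 × 1 = 1 cut set(s).
Wind turbine shutdown fails [AND]: one cut set from each child combined → 6 × 1 = 6 cut set(s).
Minimal cut sets: {#1 brake caliper 2 offline, #2 safety PLC failed, #3 hydraulic pack trips, Contactor is inoperative, North pitch motor 2 lost, Outboard limit switch 2 degraded, Pitch motor offline, Primary pitch battery 2 failed, Rotor brake is out, Safety PLC 2 degraded, Yaw brake 2 failed}; {#1 brake caliper 2 offline, #2 safety PLC failed, #3 hydraulic pack trips, Contactor is inoperative, North pitch motor 2 lost, Outboard limit switch 2 degraded, Primary pitch battery 2 failed, Rotor brake is out, Safety PLC 2 degraded, Standby yaw brake degraded, Yaw brake 2 failed}; {#1 brake caliper 2 offline, #2 safety PLC failed, #3 hydraulic pack trips, Brake caliper lost, Contactor is inoperative, North pitch motor 2 lost, Outboard limit switch 2 degraded, Primary pitch battery 2 failed, Rotor brake is out, Safety PLC 2 degraded, Yaw brake 2 failed}; {#1 brake caliper 2 offline, #2 safety PLC failed, #3 hydraulic pack trips, Contactor is inoperative, North pitch motor 2 lost, Outboard limit switch 2 degraded, Primary pitch battery 2 failed, Rotor brake is out, Safety PLC 2 degraded, Standby limit switch trips, Yaw brake 2 failed}; {#1 brake caliper 2 offline, #2 safety PLC failed, #3 hydraulic pack trips, Contactor is inoperative, Emergency pitch battery is inoperative, North pitch motor 2 lost, Outboard limit switch 2 degraded, Primary pitch battery 2 failed, Rotor brake is out, Safety PLC 2 degraded, Yaw brake 2 failed}; {#1 brake caliper 2 offline, #2 safety PLC failed, #3 hydraulic pack trips, Auxiliary encoder offline, Contactor is inoperative, North pitch motor 2 lost, Outboard limit switch 2 degraded, Primary pitch battery 2 failed, Rotor brake is out, Safety PLC 2 degraded, Yaw brake 2 failed}.

6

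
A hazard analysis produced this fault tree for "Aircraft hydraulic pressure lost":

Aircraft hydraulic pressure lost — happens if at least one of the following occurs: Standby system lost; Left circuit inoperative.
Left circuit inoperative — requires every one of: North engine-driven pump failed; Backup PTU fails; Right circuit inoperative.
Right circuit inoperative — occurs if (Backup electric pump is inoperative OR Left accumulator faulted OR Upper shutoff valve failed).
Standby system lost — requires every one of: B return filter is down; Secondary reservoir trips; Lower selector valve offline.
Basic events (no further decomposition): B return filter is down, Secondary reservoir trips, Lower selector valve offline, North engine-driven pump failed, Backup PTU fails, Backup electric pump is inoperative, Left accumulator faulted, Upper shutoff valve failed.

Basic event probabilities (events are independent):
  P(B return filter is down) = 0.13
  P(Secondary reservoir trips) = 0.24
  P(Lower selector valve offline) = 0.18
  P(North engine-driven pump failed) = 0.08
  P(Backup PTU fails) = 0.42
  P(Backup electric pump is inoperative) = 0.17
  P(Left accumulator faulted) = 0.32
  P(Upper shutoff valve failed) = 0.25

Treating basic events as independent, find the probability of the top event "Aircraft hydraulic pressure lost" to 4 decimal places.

0.0249

P(Standby system lost) [AND] = 0.13 × 0.24 × 0.18 = 0.005616
P(Right circuit inoperative) [OR] = 1 − (1−0.17) × (1−0.32) × (1−0.25) = 0.576700
P(Left circuit inoperative) [AND] = 0.08 × 0.42 × 0.576700 = 0.019377
P(Aircraft hydraulic pressure lost) [OR] = 1 − (1−0.005616) × (1−0.019377) = 0.024884
Rounded to 4 decimal places: P(Aircraft hydraulic pressure lost) ≈ 0.0249.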